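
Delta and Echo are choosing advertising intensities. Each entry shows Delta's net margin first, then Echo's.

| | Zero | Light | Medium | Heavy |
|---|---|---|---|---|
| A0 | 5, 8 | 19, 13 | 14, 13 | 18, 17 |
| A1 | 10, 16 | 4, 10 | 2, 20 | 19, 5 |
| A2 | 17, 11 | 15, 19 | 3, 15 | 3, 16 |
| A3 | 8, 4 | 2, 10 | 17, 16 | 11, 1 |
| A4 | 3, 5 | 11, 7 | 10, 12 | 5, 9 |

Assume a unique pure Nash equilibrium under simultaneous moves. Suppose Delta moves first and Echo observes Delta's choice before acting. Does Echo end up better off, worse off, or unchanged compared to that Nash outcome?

better off

Echo best-responds to each possible Delta move:
- A0: Echo compares 8, 13, 13, 17 and picks Heavy; Delta would get 18.
- A1: Echo compares 16, 10, 20, 5 and picks Medium; Delta would get 2.
- A2: Echo compares 11, 19, 15, 16 and picks Light; Delta would get 15.
- A3: Echo compares 4, 10, 16, 1 and picks Medium; Delta would get 17.
- A4: Echo compares 5, 7, 12, 9 and picks Medium; Delta would get 10.
Delta's induced payoffs are 18, 2, 15, 17, 10, so Delta commits to A0. Subgame-perfect outcome: (A0, Heavy) with payoffs (18, 17).
For the simultaneous game, intersect best replies.
Delta's best replies: Zero→A2; Light→A0; Medium→A3; Heavy→A1.
Echo's best replies: A0→Heavy; A1→Medium; A2→Light; A3→Medium; A4→Medium.
The unique mutual best reply is (A3, Medium), giving (17, 16).
Echo earns 17 sequentially versus 16 at the Nash outcome: better off.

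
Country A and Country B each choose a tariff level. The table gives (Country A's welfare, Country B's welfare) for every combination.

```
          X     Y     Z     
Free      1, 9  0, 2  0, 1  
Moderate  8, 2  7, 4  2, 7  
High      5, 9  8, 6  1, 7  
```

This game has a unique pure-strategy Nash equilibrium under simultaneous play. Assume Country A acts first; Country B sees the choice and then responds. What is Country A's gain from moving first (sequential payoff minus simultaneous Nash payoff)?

Backward induction with Country A moving first.
- Free: BR = X, leader payoff 1.
- Moderate: BR = Z, leader payoff 2.
- High: BR = X, leader payoff 5.
Country A's induced payoffs are 1, 2, 5, so Country A commits to High. Subgame-perfect outcome: (High, X) with payoffs (5, 9).
For the simultaneous game, intersect best replies.
Country A's best replies: X→Moderate; Y→High; Z→Moderate.
Country B's best replies: Free→X; Moderate→Z; High→X.
Only (Moderate, Z) has each player best-responding; Nash payoffs (2, 7).
Country A's commitment gain: 5 − 2 = 3.

3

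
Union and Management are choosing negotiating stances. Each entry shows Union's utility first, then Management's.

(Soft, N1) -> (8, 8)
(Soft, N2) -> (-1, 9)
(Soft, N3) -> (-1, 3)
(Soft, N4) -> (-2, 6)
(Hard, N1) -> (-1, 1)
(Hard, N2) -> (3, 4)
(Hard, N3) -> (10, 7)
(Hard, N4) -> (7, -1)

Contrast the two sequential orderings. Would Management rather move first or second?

first

If Union leads: Management's best replies are Soft→N2, Hard→N3; Union's induced payoffs -1, 10; outcome (Hard, N3), payoffs (10, 7).
If Management leads: Union's best replies are N1→Soft, N2→Hard, N3→Hard, N4→Hard; Management's induced payoffs 8, 4, 7, -1; outcome (Soft, N1), payoffs (8, 8).
Management gets 8 moving first and 7 moving second, so Management prefers to move first.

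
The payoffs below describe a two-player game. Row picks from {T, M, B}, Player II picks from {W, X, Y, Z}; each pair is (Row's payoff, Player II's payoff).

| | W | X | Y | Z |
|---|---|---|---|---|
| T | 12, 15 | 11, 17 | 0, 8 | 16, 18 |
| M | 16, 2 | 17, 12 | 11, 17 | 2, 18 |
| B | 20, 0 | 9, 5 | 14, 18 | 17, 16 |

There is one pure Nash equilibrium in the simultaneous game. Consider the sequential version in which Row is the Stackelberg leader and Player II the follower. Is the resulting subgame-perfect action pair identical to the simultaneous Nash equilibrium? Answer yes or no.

no

Solve by backward induction (Row leads).
- T → Player II plays Z (best of 15, 17, 8, 18); Row gets 16.
- M → Player II plays Z (best of 2, 12, 17, 18); Row gets 2.
- B → Player II plays Y (best of 0, 5, 18, 16); Row gets 14.
Row's induced payoffs are 16, 2, 14, so Row commits to T. Subgame-perfect outcome: (T, Z) with payoffs (16, 18).
For the simultaneous game, intersect best replies.
Row's best replies: W→B; X→M; Y→B; Z→B.
Player II's best replies: T→Z; M→Z; B→Y.
The unique mutual best reply is (B, Y), giving (14, 18).
Sequential outcome (T, Z) differs from the Nash profile (B, Y).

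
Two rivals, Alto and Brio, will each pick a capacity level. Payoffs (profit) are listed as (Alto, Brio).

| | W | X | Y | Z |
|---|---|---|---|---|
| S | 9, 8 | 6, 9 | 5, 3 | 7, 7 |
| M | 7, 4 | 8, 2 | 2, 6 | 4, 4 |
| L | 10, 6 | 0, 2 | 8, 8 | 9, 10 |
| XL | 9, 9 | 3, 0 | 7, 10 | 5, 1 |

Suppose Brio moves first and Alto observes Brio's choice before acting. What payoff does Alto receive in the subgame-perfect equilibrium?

9

Alto best-responds to each possible Brio move:
- W: Alto compares 9, 7, 10, 9 and picks L; Brio would get 6.
- X: Alto compares 6, 8, 0, 3 and picks M; Brio would get 2.
- Y: Alto compares 5, 2, 8, 7 and picks L; Brio would get 8.
- Z: Alto compares 7, 4, 9, 5 and picks L; Brio would get 10.
Maximizing over 6, 2, 8, 10, Brio chooses Z. Subgame-perfect outcome: (L, Z) with payoffs (9, 10).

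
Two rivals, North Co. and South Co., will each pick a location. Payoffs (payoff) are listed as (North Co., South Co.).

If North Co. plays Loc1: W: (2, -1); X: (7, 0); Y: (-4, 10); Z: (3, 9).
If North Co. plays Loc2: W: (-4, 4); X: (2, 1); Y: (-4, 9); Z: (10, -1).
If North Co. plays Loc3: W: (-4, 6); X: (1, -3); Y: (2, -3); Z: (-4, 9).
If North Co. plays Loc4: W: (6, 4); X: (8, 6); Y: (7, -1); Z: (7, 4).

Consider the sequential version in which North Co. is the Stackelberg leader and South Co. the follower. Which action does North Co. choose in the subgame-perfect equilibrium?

South Co. best-responds to each possible North Co. move:
- Loc1: BR = Y, leader payoff -4.
- Loc2: BR = Y, leader payoff -4.
- Loc3: BR = Z, leader payoff -4.
- Loc4: BR = X, leader payoff 8.
Among -4, -4, -4, 8, the best is 8 at Loc4. Subgame-perfect outcome: (Loc4, X) with payoffs (8, 6).

Loc4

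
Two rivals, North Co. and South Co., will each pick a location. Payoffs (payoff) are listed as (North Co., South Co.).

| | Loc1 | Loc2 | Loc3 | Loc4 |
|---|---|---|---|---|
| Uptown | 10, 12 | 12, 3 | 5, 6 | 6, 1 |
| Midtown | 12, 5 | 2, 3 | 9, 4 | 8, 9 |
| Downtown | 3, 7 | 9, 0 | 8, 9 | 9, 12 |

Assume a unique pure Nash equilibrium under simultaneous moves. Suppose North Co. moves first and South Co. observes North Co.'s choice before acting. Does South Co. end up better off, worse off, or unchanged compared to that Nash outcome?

Solve by backward induction (North Co. leads).
- Uptown → South Co. plays Loc1 (best of 12, 3, 6, 1); North Co. gets 10.
- Midtown → South Co. plays Loc4 (best of 5, 3, 4, 9); North Co. gets 8.
- Downtown → South Co. plays Loc4 (best of 7, 0, 9, 12); North Co. gets 9.
Maximizing over 10, 8, 9, North Co. chooses Uptown. Subgame-perfect outcome: (Uptown, Loc1) with payoffs (10, 12).
Under simultaneous play:
North Co.'s best replies: Loc1→Midtown; Loc2→Uptown; Loc3→Midtown; Loc4→Downtown.
South Co.'s best replies: Uptown→Loc1; Midtown→Loc4; Downtown→Loc4.
The unique mutual best reply is (Downtown, Loc4), giving (9, 12).
South Co. earns 12 sequentially versus 12 at the Nash outcome: unchanged.

unchanged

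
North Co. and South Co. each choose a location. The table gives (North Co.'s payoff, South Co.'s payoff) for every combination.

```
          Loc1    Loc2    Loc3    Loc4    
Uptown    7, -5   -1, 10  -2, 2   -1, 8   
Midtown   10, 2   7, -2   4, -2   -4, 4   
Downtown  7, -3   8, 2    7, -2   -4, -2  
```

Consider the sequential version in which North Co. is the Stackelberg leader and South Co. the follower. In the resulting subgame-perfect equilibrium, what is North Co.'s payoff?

8

Work backward from South Co.'s decision.
- Uptown: South Co. compares -5, 10, 2, 8 and picks Loc2; North Co. would get -1.
- Midtown: South Co. compares 2, -2, -2, 4 and picks Loc4; North Co. would get -4.
- Downtown: South Co. compares -3, 2, -2, -2 and picks Loc2; North Co. would get 8.
North Co.'s induced payoffs are -1, -4, 8, so North Co. commits to Downtown. Subgame-perfect outcome: (Downtown, Loc2) with payoffs (8, 2).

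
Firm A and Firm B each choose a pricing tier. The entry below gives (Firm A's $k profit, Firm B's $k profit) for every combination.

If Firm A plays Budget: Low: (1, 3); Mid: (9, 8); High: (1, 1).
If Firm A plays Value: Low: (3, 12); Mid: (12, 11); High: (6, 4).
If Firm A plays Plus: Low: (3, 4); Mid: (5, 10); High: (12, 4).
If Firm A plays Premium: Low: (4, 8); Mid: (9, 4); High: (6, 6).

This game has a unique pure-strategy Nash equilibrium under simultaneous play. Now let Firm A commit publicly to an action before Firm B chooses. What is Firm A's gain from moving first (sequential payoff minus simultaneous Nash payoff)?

Backward induction with Firm A moving first.
- Budget → Firm B plays Mid (best of 3, 8, 1); Firm A gets 9.
- Value → Firm B plays Low (best of 12, 11, 4); Firm A gets 3.
- Plus → Firm B plays Mid (best of 4, 10, 4); Firm A gets 5.
- Premium → Firm B plays Low (best of 8, 4, 6); Firm A gets 4.
Among 9, 3, 5, 4, the best is 9 at Budget. Subgame-perfect outcome: (Budget, Mid) with payoffs (9, 8).
Under simultaneous play:
Firm A's best replies: Low→Premium; Mid→Value; High→Plus.
Firm B's best replies: Budget→Mid; Value→Low; Plus→Mid; Premium→Low.
The unique mutual best reply is (Premium, Low), giving (4, 8).
Firm A's commitment gain: 9 − 4 = 5.

5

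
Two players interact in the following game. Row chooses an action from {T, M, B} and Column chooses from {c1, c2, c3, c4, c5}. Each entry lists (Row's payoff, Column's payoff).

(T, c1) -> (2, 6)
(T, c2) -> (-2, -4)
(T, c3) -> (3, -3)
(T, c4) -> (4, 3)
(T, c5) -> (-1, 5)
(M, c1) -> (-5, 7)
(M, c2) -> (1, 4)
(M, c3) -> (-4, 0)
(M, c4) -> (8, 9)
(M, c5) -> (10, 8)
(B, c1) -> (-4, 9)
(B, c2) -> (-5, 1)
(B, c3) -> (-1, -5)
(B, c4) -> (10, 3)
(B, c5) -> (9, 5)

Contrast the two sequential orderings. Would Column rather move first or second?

If Row leads: Column's best replies are T→c1, M→c4, B→c1; Row's induced payoffs 2, 8, -4; outcome (M, c4), payoffs (8, 9).
If Column leads: Row's best replies are c1→T, c2→M, c3→T, c4→B, c5→M; Column's induced payoffs 6, 4, -3, 3, 8; outcome (M, c5), payoffs (10, 8).
Column gets 8 moving first and 9 moving second, so Column prefers to move second.

second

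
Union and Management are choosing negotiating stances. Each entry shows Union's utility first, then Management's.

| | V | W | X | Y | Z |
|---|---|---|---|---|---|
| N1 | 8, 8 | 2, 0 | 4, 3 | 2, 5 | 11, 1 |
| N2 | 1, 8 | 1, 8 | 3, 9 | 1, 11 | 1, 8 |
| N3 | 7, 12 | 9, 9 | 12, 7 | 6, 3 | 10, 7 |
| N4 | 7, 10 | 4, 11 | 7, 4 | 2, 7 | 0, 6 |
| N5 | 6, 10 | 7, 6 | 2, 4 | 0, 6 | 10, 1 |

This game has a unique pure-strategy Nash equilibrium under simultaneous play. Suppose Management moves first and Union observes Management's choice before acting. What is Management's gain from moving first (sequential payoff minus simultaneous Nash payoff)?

Backward induction with Management moving first.
- V → Union plays N1 (best of 8, 1, 7, 7, 6); Management gets 8.
- W → Union plays N3 (best of 2, 1, 9, 4, 7); Management gets 9.
- X → Union plays N3 (best of 4, 3, 12, 7, 2); Management gets 7.
- Y → Union plays N3 (best of 2, 1, 6, 2, 0); Management gets 3.
- Z → Union plays N1 (best of 11, 1, 10, 0, 10); Management gets 1.
Management's induced payoffs are 8, 9, 7, 3, 1, so Management commits to W. Subgame-perfect outcome: (N3, W) with payoffs (9, 9).
Now find the simultaneous Nash equilibrium.
Union's best replies: V→N1; W→N3; X→N3; Y→N3; Z→N1.
Management's best replies: N1→V; N2→Y; N3→V; N4→W; N5→V.
Only (N1, V) has each player best-responding; Nash payoffs (8, 8).
Management's commitment gain: 9 − 8 = 1.

1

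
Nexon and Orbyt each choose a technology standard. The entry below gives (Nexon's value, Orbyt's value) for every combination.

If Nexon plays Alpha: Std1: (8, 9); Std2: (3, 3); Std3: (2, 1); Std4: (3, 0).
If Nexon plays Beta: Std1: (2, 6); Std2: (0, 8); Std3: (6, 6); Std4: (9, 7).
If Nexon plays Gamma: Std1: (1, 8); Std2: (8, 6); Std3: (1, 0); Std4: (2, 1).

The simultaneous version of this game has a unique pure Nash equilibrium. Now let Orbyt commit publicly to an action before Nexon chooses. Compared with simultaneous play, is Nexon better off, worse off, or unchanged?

Solve by backward induction (Orbyt leads).
- Std1: Nexon compares 8, 2, 1 and picks Alpha; Orbyt would get 9.
- Std2: Nexon compares 3, 0, 8 and picks Gamma; Orbyt would get 6.
- Std3: Nexon compares 2, 6, 1 and picks Beta; Orbyt would get 6.
- Std4: Nexon compares 3, 9, 2 and picks Beta; Orbyt would get 7.
Among 9, 6, 6, 7, the best is 9 at Std1. Subgame-perfect outcome: (Alpha, Std1) with payoffs (8, 9).
For the simultaneous game, intersect best replies.
Nexon's best replies: Std1→Alpha; Std2→Gamma; Std3→Beta; Std4→Beta.
Orbyt's best replies: Alpha→Std1; Beta→Std2; Gamma→Std1.
Only (Alpha, Std1) has each player best-responding; Nash payoffs (8, 9).
Nexon earns 8 sequentially versus 8 at the Nash outcome: unchanged.

unchanged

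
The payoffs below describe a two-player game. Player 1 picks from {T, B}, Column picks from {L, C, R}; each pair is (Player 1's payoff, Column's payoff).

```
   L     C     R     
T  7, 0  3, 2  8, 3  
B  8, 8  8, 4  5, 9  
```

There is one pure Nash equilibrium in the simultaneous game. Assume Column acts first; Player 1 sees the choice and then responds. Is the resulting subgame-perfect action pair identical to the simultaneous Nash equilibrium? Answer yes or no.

no

Solve by backward induction (Column leads).
- L: Player 1 compares 7, 8 and picks B; Column would get 8.
- C: Player 1 compares 3, 8 and picks B; Column would get 4.
- R: Player 1 compares 8, 5 and picks T; Column would get 3.
Maximizing over 8, 4, 3, Column chooses L. Subgame-perfect outcome: (B, L) with payoffs (8, 8).
Now find the simultaneous Nash equilibrium.
Player 1's best replies: L→B; C→B; R→T.
Column's best replies: T→R; B→R.
Only (T, R) has each player best-responding; Nash payoffs (8, 3).
Sequential outcome (B, L) differs from the Nash profile (T, R).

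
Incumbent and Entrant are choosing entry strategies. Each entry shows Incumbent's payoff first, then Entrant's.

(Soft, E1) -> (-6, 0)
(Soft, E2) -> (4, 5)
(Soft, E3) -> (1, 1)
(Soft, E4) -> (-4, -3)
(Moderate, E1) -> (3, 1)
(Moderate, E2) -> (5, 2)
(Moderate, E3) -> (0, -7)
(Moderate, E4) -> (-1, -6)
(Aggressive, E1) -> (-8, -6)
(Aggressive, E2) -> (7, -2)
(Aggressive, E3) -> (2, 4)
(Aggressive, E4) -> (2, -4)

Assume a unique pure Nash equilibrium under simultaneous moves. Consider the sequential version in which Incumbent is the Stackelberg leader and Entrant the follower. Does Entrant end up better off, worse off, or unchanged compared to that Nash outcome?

worse off

Backward induction with Incumbent moving first.
- Soft: BR = E2, leader payoff 4.
- Moderate: BR = E2, leader payoff 5.
- Aggressive: BR = E3, leader payoff 2.
Among 4, 5, 2, the best is 5 at Moderate. Subgame-perfect outcome: (Moderate, E2) with payoffs (5, 2).
Now find the simultaneous Nash equilibrium.
Incumbent's best replies: E1→Moderate; E2→Aggressive; E3→Aggressive; E4→Aggressive.
Entrant's best replies: Soft→E2; Moderate→E2; Aggressive→E3.
The unique mutual best reply is (Aggressive, E3), giving (2, 4).
Entrant earns 2 sequentially versus 4 at the Nash outcome: worse off.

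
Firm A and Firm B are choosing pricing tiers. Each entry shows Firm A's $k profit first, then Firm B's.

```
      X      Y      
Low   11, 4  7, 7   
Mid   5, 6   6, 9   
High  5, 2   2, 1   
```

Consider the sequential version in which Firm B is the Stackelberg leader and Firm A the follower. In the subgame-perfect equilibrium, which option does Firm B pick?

Y

Work backward from Firm A's decision.
- X: BR = Low, leader payoff 4.
- Y: BR = Low, leader payoff 7.
Firm B's induced payoffs are 4, 7, so Firm B commits to Y. Subgame-perfect outcome: (Low, Y) with payoffs (7, 7).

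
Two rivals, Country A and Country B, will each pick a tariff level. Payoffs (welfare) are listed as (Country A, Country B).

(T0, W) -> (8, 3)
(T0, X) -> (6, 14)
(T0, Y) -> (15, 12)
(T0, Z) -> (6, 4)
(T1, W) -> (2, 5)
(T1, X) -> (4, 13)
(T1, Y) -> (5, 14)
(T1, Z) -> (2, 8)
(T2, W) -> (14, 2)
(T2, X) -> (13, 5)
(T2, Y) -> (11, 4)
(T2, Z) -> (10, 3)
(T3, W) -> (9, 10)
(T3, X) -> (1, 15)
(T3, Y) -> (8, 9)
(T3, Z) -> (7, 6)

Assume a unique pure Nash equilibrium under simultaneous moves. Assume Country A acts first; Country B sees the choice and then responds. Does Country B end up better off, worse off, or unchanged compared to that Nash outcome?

Solve by backward induction (Country A leads).
- T0: BR = X, leader payoff 6.
- T1: BR = Y, leader payoff 5.
- T2: BR = X, leader payoff 13.
- T3: BR = X, leader payoff 1.
Maximizing over 6, 5, 13, 1, Country A chooses T2. Subgame-perfect outcome: (T2, X) with payoffs (13, 5).
Under simultaneous play:
Country A's best replies: W→T2; X→T2; Y→T0; Z→T2.
Country B's best replies: T0→X; T1→Y; T2→X; T3→X.
The unique mutual best reply is (T2, X), giving (13, 5).
Country B earns 5 sequentially versus 5 at the Nash outcome: unchanged.

unchanged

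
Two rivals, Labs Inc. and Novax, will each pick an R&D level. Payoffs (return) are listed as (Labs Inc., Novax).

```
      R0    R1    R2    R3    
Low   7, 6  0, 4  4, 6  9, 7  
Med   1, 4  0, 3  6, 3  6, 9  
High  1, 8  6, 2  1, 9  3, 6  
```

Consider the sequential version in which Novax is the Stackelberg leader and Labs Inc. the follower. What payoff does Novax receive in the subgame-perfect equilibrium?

Labs Inc. best-responds to each possible Novax move:
- R0: BR = Low, leader payoff 6.
- R1: BR = High, leader payoff 2.
- R2: BR = Med, leader payoff 3.
- R3: BR = Low, leader payoff 7.
Among 6, 2, 3, 7, the best is 7 at R3. Subgame-perfect outcome: (Low, R3) with payoffs (9, 7).

7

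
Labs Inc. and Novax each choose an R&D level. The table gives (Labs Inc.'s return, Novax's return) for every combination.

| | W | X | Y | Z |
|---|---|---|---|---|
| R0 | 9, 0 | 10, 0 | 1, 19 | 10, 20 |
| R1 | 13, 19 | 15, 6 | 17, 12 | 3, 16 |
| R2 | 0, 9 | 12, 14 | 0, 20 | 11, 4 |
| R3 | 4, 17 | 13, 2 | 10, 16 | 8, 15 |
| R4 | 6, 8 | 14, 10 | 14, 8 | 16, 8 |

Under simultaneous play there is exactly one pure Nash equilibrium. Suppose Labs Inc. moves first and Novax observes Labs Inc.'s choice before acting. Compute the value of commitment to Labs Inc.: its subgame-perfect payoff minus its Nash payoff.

1

Work backward from Novax's decision.
- R0 → Novax plays Z (best of 0, 0, 19, 20); Labs Inc. gets 10.
- R1 → Novax plays W (best of 19, 6, 12, 16); Labs Inc. gets 13.
- R2 → Novax plays Y (best of 9, 14, 20, 4); Labs Inc. gets 0.
- R3 → Novax plays W (best of 17, 2, 16, 15); Labs Inc. gets 4.
- R4 → Novax plays X (best of 8, 10, 8, 8); Labs Inc. gets 14.
Labs Inc.'s induced payoffs are 10, 13, 0, 4, 14, so Labs Inc. commits to R4. Subgame-perfect outcome: (R4, X) with payoffs (14, 10).
For the simultaneous game, intersect best replies.
Labs Inc.'s best replies: W→R1; X→R1; Y→R1; Z→R4.
Novax's best replies: R0→Z; R1→W; R2→Y; R3→W; R4→X.
The unique mutual best reply is (R1, W), giving (13, 19).
Labs Inc.'s commitment gain: 14 − 13 = 1.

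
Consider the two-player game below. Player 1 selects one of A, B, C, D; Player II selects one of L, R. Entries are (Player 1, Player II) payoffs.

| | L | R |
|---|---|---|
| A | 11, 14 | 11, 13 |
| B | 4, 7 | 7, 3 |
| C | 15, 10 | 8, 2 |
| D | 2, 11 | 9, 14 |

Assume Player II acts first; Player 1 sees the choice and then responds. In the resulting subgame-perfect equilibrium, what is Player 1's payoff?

Work backward from Player 1's decision.
- L → Player 1 plays C (best of 11, 4, 15, 2); Player II gets 10.
- R → Player 1 plays A (best of 11, 7, 8, 9); Player II gets 13.
Maximizing over 10, 13, Player II chooses R. Subgame-perfect outcome: (A, R) with payoffs (11, 13).

11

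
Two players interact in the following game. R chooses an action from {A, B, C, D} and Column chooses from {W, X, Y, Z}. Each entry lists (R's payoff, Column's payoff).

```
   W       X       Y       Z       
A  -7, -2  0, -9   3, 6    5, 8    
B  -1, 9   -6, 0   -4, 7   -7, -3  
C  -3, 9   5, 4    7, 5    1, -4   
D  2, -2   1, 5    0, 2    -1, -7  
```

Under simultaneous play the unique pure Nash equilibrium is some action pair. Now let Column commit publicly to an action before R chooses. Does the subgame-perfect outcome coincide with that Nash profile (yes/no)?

yes

Solve by backward induction (Column leads).
- W: R compares -7, -1, -3, 2 and picks D; Column would get -2.
- X: R compares 0, -6, 5, 1 and picks C; Column would get 4.
- Y: R compares 3, -4, 7, 0 and picks C; Column would get 5.
- Z: R compares 5, -7, 1, -1 and picks A; Column would get 8.
Column's induced payoffs are -2, 4, 5, 8, so Column commits to Z. Subgame-perfect outcome: (A, Z) with payoffs (5, 8).
For the simultaneous game, intersect best replies.
R's best replies: W→D; X→C; Y→C; Z→A.
Column's best replies: A→Z; B→W; C→W; D→X.
The unique mutual best reply is (A, Z), giving (5, 8).
Sequential outcome (A, Z) coincides with the Nash profile (A, Z).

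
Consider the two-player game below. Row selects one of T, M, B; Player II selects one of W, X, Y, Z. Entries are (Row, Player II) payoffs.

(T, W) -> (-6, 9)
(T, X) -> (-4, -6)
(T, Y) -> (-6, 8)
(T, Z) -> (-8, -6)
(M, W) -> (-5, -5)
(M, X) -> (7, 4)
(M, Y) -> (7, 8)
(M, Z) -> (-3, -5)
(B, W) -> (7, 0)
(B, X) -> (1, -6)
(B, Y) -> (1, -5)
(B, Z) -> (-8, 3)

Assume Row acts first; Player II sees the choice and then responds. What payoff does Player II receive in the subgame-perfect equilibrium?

Work backward from Player II's decision.
- T: Player II compares 9, -6, 8, -6 and picks W; Row would get -6.
- M: Player II compares -5, 4, 8, -5 and picks Y; Row would get 7.
- B: Player II compares 0, -6, -5, 3 and picks Z; Row would get -8.
Among -6, 7, -8, the best is 7 at M. Subgame-perfect outcome: (M, Y) with payoffs (7, 8).

8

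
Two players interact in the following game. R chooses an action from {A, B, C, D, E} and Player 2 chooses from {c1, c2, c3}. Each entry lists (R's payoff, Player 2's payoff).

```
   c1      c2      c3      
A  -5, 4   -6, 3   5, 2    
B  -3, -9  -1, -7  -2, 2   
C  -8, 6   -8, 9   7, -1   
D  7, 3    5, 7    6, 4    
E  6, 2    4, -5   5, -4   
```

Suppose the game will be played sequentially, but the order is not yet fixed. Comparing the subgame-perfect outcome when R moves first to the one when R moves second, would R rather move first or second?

If R leads: Player 2's best replies are A→c1, B→c3, C→c2, D→c2, E→c1; R's induced payoffs -5, -2, -8, 5, 6; outcome (E, c1), payoffs (6, 2).
If Player 2 leads: R's best replies are c1→D, c2→D, c3→C; Player 2's induced payoffs 3, 7, -1; outcome (D, c2), payoffs (5, 7).
R gets 6 moving first and 5 moving second, so R prefers to move first.

first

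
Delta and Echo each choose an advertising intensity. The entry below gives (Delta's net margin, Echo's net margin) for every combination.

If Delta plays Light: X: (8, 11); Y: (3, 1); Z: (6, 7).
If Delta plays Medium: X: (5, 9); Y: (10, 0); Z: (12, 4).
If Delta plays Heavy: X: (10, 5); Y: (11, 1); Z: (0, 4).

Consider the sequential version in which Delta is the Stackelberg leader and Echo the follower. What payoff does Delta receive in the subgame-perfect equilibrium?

Echo best-responds to each possible Delta move:
- Light: Echo compares 11, 1, 7 and picks X; Delta would get 8.
- Medium: Echo compares 9, 0, 4 and picks X; Delta would get 5.
- Heavy: Echo compares 5, 1, 4 and picks X; Delta would get 10.
Delta's induced payoffs are 8, 5, 10, so Delta commits to Heavy. Subgame-perfect outcome: (Heavy, X) with payoffs (10, 5).

10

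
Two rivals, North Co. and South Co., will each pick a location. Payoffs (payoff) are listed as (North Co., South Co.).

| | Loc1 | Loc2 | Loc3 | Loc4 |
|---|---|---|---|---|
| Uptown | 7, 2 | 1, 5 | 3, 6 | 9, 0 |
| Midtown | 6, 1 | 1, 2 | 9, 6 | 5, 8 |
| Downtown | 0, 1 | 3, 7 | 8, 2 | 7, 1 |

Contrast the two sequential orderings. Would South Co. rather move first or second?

If North Co. leads: South Co.'s best replies are Uptown→Loc3, Midtown→Loc4, Downtown→Loc2; North Co.'s induced payoffs 3, 5, 3; outcome (Midtown, Loc4), payoffs (5, 8).
If South Co. leads: North Co.'s best replies are Loc1→Uptown, Loc2→Downtown, Loc3→Midtown, Loc4→Uptown; South Co.'s induced payoffs 2, 7, 6, 0; outcome (Downtown, Loc2), payoffs (3, 7).
South Co. gets 7 moving first and 8 moving second, so South Co. prefers to move second.

second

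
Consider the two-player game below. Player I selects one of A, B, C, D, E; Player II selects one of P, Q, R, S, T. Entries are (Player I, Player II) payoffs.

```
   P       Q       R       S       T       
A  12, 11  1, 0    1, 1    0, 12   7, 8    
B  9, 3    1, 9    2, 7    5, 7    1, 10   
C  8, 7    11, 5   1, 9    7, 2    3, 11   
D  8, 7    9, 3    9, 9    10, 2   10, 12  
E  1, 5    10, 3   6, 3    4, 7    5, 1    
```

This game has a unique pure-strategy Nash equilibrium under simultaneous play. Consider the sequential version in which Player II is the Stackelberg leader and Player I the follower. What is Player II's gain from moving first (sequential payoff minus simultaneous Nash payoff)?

Player I best-responds to each possible Player II move:
- P: BR = A, leader payoff 11.
- Q: BR = C, leader payoff 5.
- R: BR = D, leader payoff 9.
- S: BR = D, leader payoff 2.
- T: BR = D, leader payoff 12.
Player II's induced payoffs are 11, 5, 9, 2, 12, so Player II commits to T. Subgame-perfect outcome: (D, T) with payoffs (10, 12).
Under simultaneous play:
Player I's best replies: P→A; Q→C; R→D; S→D; T→D.
Player II's best replies: A→S; B→T; C→T; D→T; E→S.
The unique mutual best reply is (D, T), giving (10, 12).
Player II's commitment gain: 12 − 12 = 0.

0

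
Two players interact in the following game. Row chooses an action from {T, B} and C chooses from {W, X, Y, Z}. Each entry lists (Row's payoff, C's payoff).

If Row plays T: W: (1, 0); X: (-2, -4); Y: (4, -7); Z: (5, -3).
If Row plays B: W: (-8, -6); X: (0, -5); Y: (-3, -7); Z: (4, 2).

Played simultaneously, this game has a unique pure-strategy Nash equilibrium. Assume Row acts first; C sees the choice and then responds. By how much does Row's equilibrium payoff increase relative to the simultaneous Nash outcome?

Work backward from C's decision.
- T → C plays W (best of 0, -4, -7, -3); Row gets 1.
- B → C plays Z (best of -6, -5, -7, 2); Row gets 4.
Maximizing over 1, 4, Row chooses B. Subgame-perfect outcome: (B, Z) with payoffs (4, 2).
Under simultaneous play:
Row's best replies: W→T; X→B; Y→T; Z→T.
C's best replies: T→W; B→Z.
Only (T, W) has each player best-responding; Nash payoffs (1, 0).
Row's commitment gain: 4 − 1 = 3.

3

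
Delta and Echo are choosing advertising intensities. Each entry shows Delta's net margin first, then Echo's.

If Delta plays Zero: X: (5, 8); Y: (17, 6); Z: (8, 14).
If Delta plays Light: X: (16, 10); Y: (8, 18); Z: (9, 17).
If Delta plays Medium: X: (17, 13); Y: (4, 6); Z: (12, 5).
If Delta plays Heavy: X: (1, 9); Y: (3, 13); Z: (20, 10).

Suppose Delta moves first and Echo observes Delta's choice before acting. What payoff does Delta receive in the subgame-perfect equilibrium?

17

Solve by backward induction (Delta leads).
- Zero: BR = Z, leader payoff 8.
- Light: BR = Y, leader payoff 8.
- Medium: BR = X, leader payoff 17.
- Heavy: BR = Y, leader payoff 3.
Delta's induced payoffs are 8, 8, 17, 3, so Delta commits to Medium. Subgame-perfect outcome: (Medium, X) with payoffs (17, 13).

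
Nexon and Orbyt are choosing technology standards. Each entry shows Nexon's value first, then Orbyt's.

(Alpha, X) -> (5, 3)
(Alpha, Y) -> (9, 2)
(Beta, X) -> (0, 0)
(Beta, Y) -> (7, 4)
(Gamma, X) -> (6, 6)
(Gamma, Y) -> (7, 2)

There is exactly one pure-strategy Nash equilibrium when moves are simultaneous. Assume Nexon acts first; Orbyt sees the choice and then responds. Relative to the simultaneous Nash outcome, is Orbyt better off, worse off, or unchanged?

worse off

Backward induction with Nexon moving first.
- Alpha: Orbyt compares 3, 2 and picks X; Nexon would get 5.
- Beta: Orbyt compares 0, 4 and picks Y; Nexon would get 7.
- Gamma: Orbyt compares 6, 2 and picks X; Nexon would get 6.
Maximizing over 5, 7, 6, Nexon chooses Beta. Subgame-perfect outcome: (Beta, Y) with payoffs (7, 4).
For the simultaneous game, intersect best replies.
Nexon's best replies: X→Gamma; Y→Alpha.
Orbyt's best replies: Alpha→X; Beta→Y; Gamma→X.
Only (Gamma, X) has each player best-responding; Nash payoffs (6, 6).
Orbyt earns 4 sequentially versus 6 at the Nash outcome: worse off.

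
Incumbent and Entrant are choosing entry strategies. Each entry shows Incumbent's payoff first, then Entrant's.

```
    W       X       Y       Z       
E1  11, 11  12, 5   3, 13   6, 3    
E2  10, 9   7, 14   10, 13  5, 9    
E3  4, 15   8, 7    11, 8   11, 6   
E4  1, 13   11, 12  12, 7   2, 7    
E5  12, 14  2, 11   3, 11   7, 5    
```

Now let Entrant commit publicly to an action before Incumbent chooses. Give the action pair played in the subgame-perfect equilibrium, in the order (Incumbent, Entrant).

Work backward from Incumbent's decision.
- W → Incumbent plays E5 (best of 11, 10, 4, 1, 12); Entrant gets 14.
- X → Incumbent plays E1 (best of 12, 7, 8, 11, 2); Entrant gets 5.
- Y → Incumbent plays E4 (best of 3, 10, 11, 12, 3); Entrant gets 7.
- Z → Incumbent plays E3 (best of 6, 5, 11, 2, 7); Entrant gets 6.
Entrant's induced payoffs are 14, 5, 7, 6, so Entrant commits to W. Subgame-perfect outcome: (E5, W) with payoffs (12, 14).

(E5, W)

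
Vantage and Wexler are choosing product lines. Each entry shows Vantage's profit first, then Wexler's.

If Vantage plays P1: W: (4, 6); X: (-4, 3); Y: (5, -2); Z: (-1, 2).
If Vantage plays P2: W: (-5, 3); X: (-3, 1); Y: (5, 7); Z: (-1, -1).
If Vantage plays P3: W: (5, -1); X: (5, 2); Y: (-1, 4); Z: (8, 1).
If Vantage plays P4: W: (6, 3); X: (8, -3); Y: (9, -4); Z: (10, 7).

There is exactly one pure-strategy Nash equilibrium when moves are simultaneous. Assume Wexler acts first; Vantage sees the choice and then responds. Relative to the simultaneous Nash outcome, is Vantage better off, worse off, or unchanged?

Backward induction with Wexler moving first.
- W: Vantage compares 4, -5, 5, 6 and picks P4; Wexler would get 3.
- X: Vantage compares -4, -3, 5, 8 and picks P4; Wexler would get -3.
- Y: Vantage compares 5, 5, -1, 9 and picks P4; Wexler would get -4.
- Z: Vantage compares -1, -1, 8, 10 and picks P4; Wexler would get 7.
Among 3, -3, -4, 7, the best is 7 at Z. Subgame-perfect outcome: (P4, Z) with payoffs (10, 7).
For the simultaneous game, intersect best replies.
Vantage's best replies: W→P4; X→P4; Y→P4; Z→P4.
Wexler's best replies: P1→W; P2→Y; P3→Y; P4→Z.
Only (P4, Z) has each player best-responding; Nash payoffs (10, 7).
Vantage earns 10 sequentially versus 10 at the Nash outcome: unchanged.

unchanged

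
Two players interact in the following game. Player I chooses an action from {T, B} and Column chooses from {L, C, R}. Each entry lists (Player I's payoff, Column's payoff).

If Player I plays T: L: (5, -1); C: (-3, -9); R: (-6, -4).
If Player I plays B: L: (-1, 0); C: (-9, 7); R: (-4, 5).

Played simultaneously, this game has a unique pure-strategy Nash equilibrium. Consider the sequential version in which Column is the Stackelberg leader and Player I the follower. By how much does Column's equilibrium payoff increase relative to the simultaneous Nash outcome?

Work backward from Player I's decision.
- L → Player I plays T (best of 5, -1); Column gets -1.
- C → Player I plays T (best of -3, -9); Column gets -9.
- R → Player I plays B (best of -6, -4); Column gets 5.
Among -1, -9, 5, the best is 5 at R. Subgame-perfect outcome: (B, R) with payoffs (-4, 5).
Under simultaneous play:
Player I's best replies: L→T; C→T; R→B.
Column's best replies: T→L; B→C.
Only (T, L) has each player best-responding; Nash payoffs (5, -1).
Column's commitment gain: 5 − -1 = 6.

6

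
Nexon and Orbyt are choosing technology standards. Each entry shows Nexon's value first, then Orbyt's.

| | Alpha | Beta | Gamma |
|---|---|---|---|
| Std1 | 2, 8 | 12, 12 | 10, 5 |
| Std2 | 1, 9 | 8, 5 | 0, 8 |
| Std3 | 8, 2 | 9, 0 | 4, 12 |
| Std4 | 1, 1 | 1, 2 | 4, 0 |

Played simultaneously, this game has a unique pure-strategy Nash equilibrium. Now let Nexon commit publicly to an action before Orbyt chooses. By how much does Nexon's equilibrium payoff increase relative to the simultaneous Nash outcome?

Work backward from Orbyt's decision.
- Std1 → Orbyt plays Beta (best of 8, 12, 5); Nexon gets 12.
- Std2 → Orbyt plays Alpha (best of 9, 5, 8); Nexon gets 1.
- Std3 → Orbyt plays Gamma (best of 2, 0, 12); Nexon gets 4.
- Std4 → Orbyt plays Beta (best of 1, 2, 0); Nexon gets 1.
Maximizing over 12, 1, 4, 1, Nexon chooses Std1. Subgame-perfect outcome: (Std1, Beta) with payoffs (12, 12).
Now find the simultaneous Nash equilibrium.
Nexon's best replies: Alpha→Std3; Beta→Std1; Gamma→Std1.
Orbyt's best replies: Std1→Beta; Std2→Alpha; Std3→Gamma; Std4→Beta.
Only (Std1, Beta) has each player best-responding; Nash payoffs (12, 12).
Nexon's commitment gain: 12 − 12 = 0.

0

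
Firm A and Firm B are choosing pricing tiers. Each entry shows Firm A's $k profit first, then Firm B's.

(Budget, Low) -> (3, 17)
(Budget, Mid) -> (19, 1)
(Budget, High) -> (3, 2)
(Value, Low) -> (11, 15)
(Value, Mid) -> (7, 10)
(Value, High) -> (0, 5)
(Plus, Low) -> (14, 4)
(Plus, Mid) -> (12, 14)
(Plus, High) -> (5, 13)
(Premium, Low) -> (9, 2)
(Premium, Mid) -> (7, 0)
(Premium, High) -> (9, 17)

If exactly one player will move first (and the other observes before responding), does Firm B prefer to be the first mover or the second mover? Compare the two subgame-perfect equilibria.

first

If Firm A leads: Firm B's best replies are Budget→Low, Value→Low, Plus→Mid, Premium→High; Firm A's induced payoffs 3, 11, 12, 9; outcome (Plus, Mid), payoffs (12, 14).
If Firm B leads: Firm A's best replies are Low→Plus, Mid→Budget, High→Premium; Firm B's induced payoffs 4, 1, 17; outcome (Premium, High), payoffs (9, 17).
Firm B gets 17 moving first and 14 moving second, so Firm B prefers to move first.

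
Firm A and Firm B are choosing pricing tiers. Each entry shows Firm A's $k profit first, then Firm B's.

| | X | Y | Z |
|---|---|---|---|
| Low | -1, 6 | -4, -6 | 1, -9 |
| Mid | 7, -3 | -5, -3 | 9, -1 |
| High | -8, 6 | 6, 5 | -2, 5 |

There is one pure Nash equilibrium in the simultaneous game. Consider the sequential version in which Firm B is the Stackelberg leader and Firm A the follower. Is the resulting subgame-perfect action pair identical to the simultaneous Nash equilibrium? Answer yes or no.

no

Solve by backward induction (Firm B leads).
- X: BR = Mid, leader payoff -3.
- Y: BR = High, leader payoff 5.
- Z: BR = Mid, leader payoff -1.
Among -3, 5, -1, the best is 5 at Y. Subgame-perfect outcome: (High, Y) with payoffs (6, 5).
Under simultaneous play:
Firm A's best replies: X→Mid; Y→High; Z→Mid.
Firm B's best replies: Low→X; Mid→Z; High→X.
The unique mutual best reply is (Mid, Z), giving (9, -1).
Sequential outcome (High, Y) differs from the Nash profile (Mid, Z).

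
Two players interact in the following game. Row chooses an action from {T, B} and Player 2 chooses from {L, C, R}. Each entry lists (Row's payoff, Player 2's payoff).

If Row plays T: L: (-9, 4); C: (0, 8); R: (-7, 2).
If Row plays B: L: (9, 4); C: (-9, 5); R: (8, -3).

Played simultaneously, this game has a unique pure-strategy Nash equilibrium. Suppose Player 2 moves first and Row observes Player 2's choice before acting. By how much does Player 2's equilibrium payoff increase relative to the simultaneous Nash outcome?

Work backward from Row's decision.
- L: Row compares -9, 9 and picks B; Player 2 would get 4.
- C: Row compares 0, -9 and picks T; Player 2 would get 8.
- R: Row compares -7, 8 and picks B; Player 2 would get -3.
Player 2's induced payoffs are 4, 8, -3, so Player 2 commits to C. Subgame-perfect outcome: (T, C) with payoffs (0, 8).
Now find the simultaneous Nash equilibrium.
Row's best replies: L→B; C→T; R→B.
Player 2's best replies: T→C; B→C.
The unique mutual best reply is (T, C), giving (0, 8).
Player 2's commitment gain: 8 − 8 = 0.

0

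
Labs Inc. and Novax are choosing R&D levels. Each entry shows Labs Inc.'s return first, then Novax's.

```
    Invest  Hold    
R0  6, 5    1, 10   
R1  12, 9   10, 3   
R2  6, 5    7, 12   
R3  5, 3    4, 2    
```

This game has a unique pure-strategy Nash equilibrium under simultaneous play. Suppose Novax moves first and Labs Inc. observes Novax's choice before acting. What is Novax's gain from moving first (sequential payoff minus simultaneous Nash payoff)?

0

Work backward from Labs Inc.'s decision.
- Invest: Labs Inc. compares 6, 12, 6, 5 and picks R1; Novax would get 9.
- Hold: Labs Inc. compares 1, 10, 7, 4 and picks R1; Novax would get 3.
Among 9, 3, the best is 9 at Invest. Subgame-perfect outcome: (R1, Invest) with payoffs (12, 9).
Now find the simultaneous Nash equilibrium.
Labs Inc.'s best replies: Invest→R1; Hold→R1.
Novax's best replies: R0→Hold; R1→Invest; R2→Hold; R3→Invest.
Only (R1, Invest) has each player best-responding; Nash payoffs (12, 9).
Novax's commitment gain: 9 − 9 = 0.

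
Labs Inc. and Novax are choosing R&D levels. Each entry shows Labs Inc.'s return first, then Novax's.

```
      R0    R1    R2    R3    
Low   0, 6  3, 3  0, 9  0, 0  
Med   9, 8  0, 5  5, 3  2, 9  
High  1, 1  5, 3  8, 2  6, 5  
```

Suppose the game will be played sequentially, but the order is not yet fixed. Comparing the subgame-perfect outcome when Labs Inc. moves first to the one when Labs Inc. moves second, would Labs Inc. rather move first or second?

If Labs Inc. leads: Novax's best replies are Low→R2, Med→R3, High→R3; Labs Inc.'s induced payoffs 0, 2, 6; outcome (High, R3), payoffs (6, 5).
If Novax leads: Labs Inc.'s best replies are R0→Med, R1→High, R2→High, R3→High; Novax's induced payoffs 8, 3, 2, 5; outcome (Med, R0), payoffs (9, 8).
Labs Inc. gets 6 moving first and 9 moving second, so Labs Inc. prefers to move second.

second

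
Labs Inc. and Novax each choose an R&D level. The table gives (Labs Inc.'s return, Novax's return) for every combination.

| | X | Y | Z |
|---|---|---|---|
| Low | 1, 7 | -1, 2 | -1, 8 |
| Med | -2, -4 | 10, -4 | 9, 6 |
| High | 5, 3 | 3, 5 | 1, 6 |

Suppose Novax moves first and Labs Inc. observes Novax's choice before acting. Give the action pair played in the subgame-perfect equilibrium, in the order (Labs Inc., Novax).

Backward induction with Novax moving first.
- X: BR = High, leader payoff 3.
- Y: BR = Med, leader payoff -4.
- Z: BR = Med, leader payoff 6.
Among 3, -4, 6, the best is 6 at Z. Subgame-perfect outcome: (Med, Z) with payoffs (9, 6).

(Med, Z)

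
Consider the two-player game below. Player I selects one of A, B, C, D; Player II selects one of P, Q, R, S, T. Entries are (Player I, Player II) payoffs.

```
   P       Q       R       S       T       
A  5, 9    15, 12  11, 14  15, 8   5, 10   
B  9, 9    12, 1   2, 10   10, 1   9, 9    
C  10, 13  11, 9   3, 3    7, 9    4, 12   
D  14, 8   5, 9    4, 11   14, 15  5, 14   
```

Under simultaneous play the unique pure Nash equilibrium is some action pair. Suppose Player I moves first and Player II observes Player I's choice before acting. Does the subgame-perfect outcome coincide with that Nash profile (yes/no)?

Player II best-responds to each possible Player I move:
- A: Player II compares 9, 12, 14, 8, 10 and picks R; Player I would get 11.
- B: Player II compares 9, 1, 10, 1, 9 and picks R; Player I would get 2.
- C: Player II compares 13, 9, 3, 9, 12 and picks P; Player I would get 10.
- D: Player II compares 8, 9, 11, 15, 14 and picks S; Player I would get 14.
Player I's induced payoffs are 11, 2, 10, 14, so Player I commits to D. Subgame-perfect outcome: (D, S) with payoffs (14, 15).
Under simultaneous play:
Player I's best replies: P→D; Q→A; R→A; S→A; T→B.
Player II's best replies: A→R; B→R; C→P; D→S.
Only (A, R) has each player best-responding; Nash payoffs (11, 14).
Sequential outcome (D, S) differs from the Nash profile (A, R).

no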